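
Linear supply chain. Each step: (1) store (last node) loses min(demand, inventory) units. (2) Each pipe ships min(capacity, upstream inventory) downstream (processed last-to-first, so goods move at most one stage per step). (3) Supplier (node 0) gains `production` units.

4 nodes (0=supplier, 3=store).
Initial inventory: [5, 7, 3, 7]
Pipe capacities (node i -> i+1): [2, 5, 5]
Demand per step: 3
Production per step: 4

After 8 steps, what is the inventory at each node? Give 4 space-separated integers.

Step 1: demand=3,sold=3 ship[2->3]=3 ship[1->2]=5 ship[0->1]=2 prod=4 -> inv=[7 4 5 7]
Step 2: demand=3,sold=3 ship[2->3]=5 ship[1->2]=4 ship[0->1]=2 prod=4 -> inv=[9 2 4 9]
Step 3: demand=3,sold=3 ship[2->3]=4 ship[1->2]=2 ship[0->1]=2 prod=4 -> inv=[11 2 2 10]
Step 4: demand=3,sold=3 ship[2->3]=2 ship[1->2]=2 ship[0->1]=2 prod=4 -> inv=[13 2 2 9]
Step 5: demand=3,sold=3 ship[2->3]=2 ship[1->2]=2 ship[0->1]=2 prod=4 -> inv=[15 2 2 8]
Step 6: demand=3,sold=3 ship[2->3]=2 ship[1->2]=2 ship[0->1]=2 prod=4 -> inv=[17 2 2 7]
Step 7: demand=3,sold=3 ship[2->3]=2 ship[1->2]=2 ship[0->1]=2 prod=4 -> inv=[19 2 2 6]
Step 8: demand=3,sold=3 ship[2->3]=2 ship[1->2]=2 ship[0->1]=2 prod=4 -> inv=[21 2 2 5]

21 2 2 5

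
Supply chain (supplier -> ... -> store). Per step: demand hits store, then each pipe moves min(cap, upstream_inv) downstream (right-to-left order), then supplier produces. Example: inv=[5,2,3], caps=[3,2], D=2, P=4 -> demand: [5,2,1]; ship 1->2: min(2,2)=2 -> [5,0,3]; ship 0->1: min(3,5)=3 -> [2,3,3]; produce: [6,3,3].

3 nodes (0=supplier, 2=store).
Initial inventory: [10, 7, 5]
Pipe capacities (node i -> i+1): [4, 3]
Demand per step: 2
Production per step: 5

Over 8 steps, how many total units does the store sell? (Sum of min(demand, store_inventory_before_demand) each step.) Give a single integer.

Answer: 16

Derivation:
Step 1: sold=2 (running total=2) -> [11 8 6]
Step 2: sold=2 (running total=4) -> [12 9 7]
Step 3: sold=2 (running total=6) -> [13 10 8]
Step 4: sold=2 (running total=8) -> [14 11 9]
Step 5: sold=2 (running total=10) -> [15 12 10]
Step 6: sold=2 (running total=12) -> [16 13 11]
Step 7: sold=2 (running total=14) -> [17 14 12]
Step 8: sold=2 (running total=16) -> [18 15 13]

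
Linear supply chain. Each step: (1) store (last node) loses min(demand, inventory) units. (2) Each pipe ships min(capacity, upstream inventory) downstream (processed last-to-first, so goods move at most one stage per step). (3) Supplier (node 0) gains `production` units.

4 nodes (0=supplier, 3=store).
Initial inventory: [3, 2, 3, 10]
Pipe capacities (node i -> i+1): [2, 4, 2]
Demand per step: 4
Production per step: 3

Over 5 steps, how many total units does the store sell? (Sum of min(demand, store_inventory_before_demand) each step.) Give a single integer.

Step 1: sold=4 (running total=4) -> [4 2 3 8]
Step 2: sold=4 (running total=8) -> [5 2 3 6]
Step 3: sold=4 (running total=12) -> [6 2 3 4]
Step 4: sold=4 (running total=16) -> [7 2 3 2]
Step 5: sold=2 (running total=18) -> [8 2 3 2]

Answer: 18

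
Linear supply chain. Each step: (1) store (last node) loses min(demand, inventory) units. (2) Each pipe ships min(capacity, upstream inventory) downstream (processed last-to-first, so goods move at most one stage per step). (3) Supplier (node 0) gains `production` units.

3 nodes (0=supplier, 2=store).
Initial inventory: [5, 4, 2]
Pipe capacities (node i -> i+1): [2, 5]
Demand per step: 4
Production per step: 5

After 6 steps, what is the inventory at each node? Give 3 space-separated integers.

Step 1: demand=4,sold=2 ship[1->2]=4 ship[0->1]=2 prod=5 -> inv=[8 2 4]
Step 2: demand=4,sold=4 ship[1->2]=2 ship[0->1]=2 prod=5 -> inv=[11 2 2]
Step 3: demand=4,sold=2 ship[1->2]=2 ship[0->1]=2 prod=5 -> inv=[14 2 2]
Step 4: demand=4,sold=2 ship[1->2]=2 ship[0->1]=2 prod=5 -> inv=[17 2 2]
Step 5: demand=4,sold=2 ship[1->2]=2 ship[0->1]=2 prod=5 -> inv=[20 2 2]
Step 6: demand=4,sold=2 ship[1->2]=2 ship[0->1]=2 prod=5 -> inv=[23 2 2]

23 2 2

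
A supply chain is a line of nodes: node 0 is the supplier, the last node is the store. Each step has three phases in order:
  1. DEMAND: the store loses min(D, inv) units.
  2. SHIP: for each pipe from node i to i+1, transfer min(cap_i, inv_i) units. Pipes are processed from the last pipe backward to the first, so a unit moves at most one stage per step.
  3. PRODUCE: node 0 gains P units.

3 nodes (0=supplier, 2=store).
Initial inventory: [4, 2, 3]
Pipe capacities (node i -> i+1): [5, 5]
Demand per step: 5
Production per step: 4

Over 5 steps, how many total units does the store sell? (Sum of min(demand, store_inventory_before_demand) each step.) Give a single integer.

Answer: 17

Derivation:
Step 1: sold=3 (running total=3) -> [4 4 2]
Step 2: sold=2 (running total=5) -> [4 4 4]
Step 3: sold=4 (running total=9) -> [4 4 4]
Step 4: sold=4 (running total=13) -> [4 4 4]
Step 5: sold=4 (running total=17) -> [4 4 4]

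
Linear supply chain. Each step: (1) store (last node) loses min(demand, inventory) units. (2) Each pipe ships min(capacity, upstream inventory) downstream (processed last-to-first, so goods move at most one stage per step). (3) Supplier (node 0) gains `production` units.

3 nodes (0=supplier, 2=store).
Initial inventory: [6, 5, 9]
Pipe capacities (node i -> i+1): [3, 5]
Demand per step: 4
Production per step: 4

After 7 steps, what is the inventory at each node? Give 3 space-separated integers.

Step 1: demand=4,sold=4 ship[1->2]=5 ship[0->1]=3 prod=4 -> inv=[7 3 10]
Step 2: demand=4,sold=4 ship[1->2]=3 ship[0->1]=3 prod=4 -> inv=[8 3 9]
Step 3: demand=4,sold=4 ship[1->2]=3 ship[0->1]=3 prod=4 -> inv=[9 3 8]
Step 4: demand=4,sold=4 ship[1->2]=3 ship[0->1]=3 prod=4 -> inv=[10 3 7]
Step 5: demand=4,sold=4 ship[1->2]=3 ship[0->1]=3 prod=4 -> inv=[11 3 6]
Step 6: demand=4,sold=4 ship[1->2]=3 ship[0->1]=3 prod=4 -> inv=[12 3 5]
Step 7: demand=4,sold=4 ship[1->2]=3 ship[0->1]=3 prod=4 -> inv=[13 3 4]

13 3 4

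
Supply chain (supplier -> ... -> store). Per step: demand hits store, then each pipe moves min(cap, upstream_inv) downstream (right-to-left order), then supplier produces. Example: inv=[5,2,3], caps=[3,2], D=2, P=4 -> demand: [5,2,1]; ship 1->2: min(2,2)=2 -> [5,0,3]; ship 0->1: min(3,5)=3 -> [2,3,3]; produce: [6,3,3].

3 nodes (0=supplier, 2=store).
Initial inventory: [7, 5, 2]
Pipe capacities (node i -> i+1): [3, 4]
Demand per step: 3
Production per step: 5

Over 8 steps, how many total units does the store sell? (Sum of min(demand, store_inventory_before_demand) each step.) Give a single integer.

Step 1: sold=2 (running total=2) -> [9 4 4]
Step 2: sold=3 (running total=5) -> [11 3 5]
Step 3: sold=3 (running total=8) -> [13 3 5]
Step 4: sold=3 (running total=11) -> [15 3 5]
Step 5: sold=3 (running total=14) -> [17 3 5]
Step 6: sold=3 (running total=17) -> [19 3 5]
Step 7: sold=3 (running total=20) -> [21 3 5]
Step 8: sold=3 (running total=23) -> [23 3 5]

Answer: 23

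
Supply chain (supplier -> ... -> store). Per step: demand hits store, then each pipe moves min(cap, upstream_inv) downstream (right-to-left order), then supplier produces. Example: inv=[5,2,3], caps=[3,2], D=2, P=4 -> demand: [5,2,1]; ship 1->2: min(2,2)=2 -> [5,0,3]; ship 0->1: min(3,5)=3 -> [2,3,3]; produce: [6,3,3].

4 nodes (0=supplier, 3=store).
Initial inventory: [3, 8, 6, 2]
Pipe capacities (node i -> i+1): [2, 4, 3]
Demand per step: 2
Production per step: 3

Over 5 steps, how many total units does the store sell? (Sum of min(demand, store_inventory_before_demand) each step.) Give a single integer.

Answer: 10

Derivation:
Step 1: sold=2 (running total=2) -> [4 6 7 3]
Step 2: sold=2 (running total=4) -> [5 4 8 4]
Step 3: sold=2 (running total=6) -> [6 2 9 5]
Step 4: sold=2 (running total=8) -> [7 2 8 6]
Step 5: sold=2 (running total=10) -> [8 2 7 7]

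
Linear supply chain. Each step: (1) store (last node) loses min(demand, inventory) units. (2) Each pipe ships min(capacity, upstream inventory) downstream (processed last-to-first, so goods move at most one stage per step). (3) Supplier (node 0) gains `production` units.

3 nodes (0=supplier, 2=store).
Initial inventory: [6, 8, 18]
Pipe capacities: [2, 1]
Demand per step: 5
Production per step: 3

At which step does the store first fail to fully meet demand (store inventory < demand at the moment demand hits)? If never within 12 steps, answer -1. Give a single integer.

Step 1: demand=5,sold=5 ship[1->2]=1 ship[0->1]=2 prod=3 -> [7 9 14]
Step 2: demand=5,sold=5 ship[1->2]=1 ship[0->1]=2 prod=3 -> [8 10 10]
Step 3: demand=5,sold=5 ship[1->2]=1 ship[0->1]=2 prod=3 -> [9 11 6]
Step 4: demand=5,sold=5 ship[1->2]=1 ship[0->1]=2 prod=3 -> [10 12 2]
Step 5: demand=5,sold=2 ship[1->2]=1 ship[0->1]=2 prod=3 -> [11 13 1]
Step 6: demand=5,sold=1 ship[1->2]=1 ship[0->1]=2 prod=3 -> [12 14 1]
Step 7: demand=5,sold=1 ship[1->2]=1 ship[0->1]=2 prod=3 -> [13 15 1]
Step 8: demand=5,sold=1 ship[1->2]=1 ship[0->1]=2 prod=3 -> [14 16 1]
Step 9: demand=5,sold=1 ship[1->2]=1 ship[0->1]=2 prod=3 -> [15 17 1]
Step 10: demand=5,sold=1 ship[1->2]=1 ship[0->1]=2 prod=3 -> [16 18 1]
Step 11: demand=5,sold=1 ship[1->2]=1 ship[0->1]=2 prod=3 -> [17 19 1]
Step 12: demand=5,sold=1 ship[1->2]=1 ship[0->1]=2 prod=3 -> [18 20 1]
First stockout at step 5

5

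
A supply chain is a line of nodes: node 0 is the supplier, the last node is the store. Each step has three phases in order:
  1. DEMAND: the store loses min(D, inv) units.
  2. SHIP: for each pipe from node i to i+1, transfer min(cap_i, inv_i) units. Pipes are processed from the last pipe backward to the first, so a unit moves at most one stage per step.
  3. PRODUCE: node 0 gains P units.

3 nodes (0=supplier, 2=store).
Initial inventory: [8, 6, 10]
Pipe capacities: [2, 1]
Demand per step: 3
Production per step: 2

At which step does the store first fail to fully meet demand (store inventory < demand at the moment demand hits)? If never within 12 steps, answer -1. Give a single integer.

Step 1: demand=3,sold=3 ship[1->2]=1 ship[0->1]=2 prod=2 -> [8 7 8]
Step 2: demand=3,sold=3 ship[1->2]=1 ship[0->1]=2 prod=2 -> [8 8 6]
Step 3: demand=3,sold=3 ship[1->2]=1 ship[0->1]=2 prod=2 -> [8 9 4]
Step 4: demand=3,sold=3 ship[1->2]=1 ship[0->1]=2 prod=2 -> [8 10 2]
Step 5: demand=3,sold=2 ship[1->2]=1 ship[0->1]=2 prod=2 -> [8 11 1]
Step 6: demand=3,sold=1 ship[1->2]=1 ship[0->1]=2 prod=2 -> [8 12 1]
Step 7: demand=3,sold=1 ship[1->2]=1 ship[0->1]=2 prod=2 -> [8 13 1]
Step 8: demand=3,sold=1 ship[1->2]=1 ship[0->1]=2 prod=2 -> [8 14 1]
Step 9: demand=3,sold=1 ship[1->2]=1 ship[0->1]=2 prod=2 -> [8 15 1]
Step 10: demand=3,sold=1 ship[1->2]=1 ship[0->1]=2 prod=2 -> [8 16 1]
Step 11: demand=3,sold=1 ship[1->2]=1 ship[0->1]=2 prod=2 -> [8 17 1]
Step 12: demand=3,sold=1 ship[1->2]=1 ship[0->1]=2 prod=2 -> [8 18 1]
First stockout at step 5

5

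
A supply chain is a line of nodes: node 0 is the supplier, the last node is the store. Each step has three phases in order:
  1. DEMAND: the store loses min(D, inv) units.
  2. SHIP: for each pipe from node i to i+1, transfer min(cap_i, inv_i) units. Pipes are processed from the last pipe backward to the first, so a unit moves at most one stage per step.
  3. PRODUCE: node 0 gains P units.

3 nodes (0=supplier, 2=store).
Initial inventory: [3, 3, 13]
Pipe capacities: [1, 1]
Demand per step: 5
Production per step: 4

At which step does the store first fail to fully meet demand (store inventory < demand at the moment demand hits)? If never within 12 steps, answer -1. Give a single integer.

Step 1: demand=5,sold=5 ship[1->2]=1 ship[0->1]=1 prod=4 -> [6 3 9]
Step 2: demand=5,sold=5 ship[1->2]=1 ship[0->1]=1 prod=4 -> [9 3 5]
Step 3: demand=5,sold=5 ship[1->2]=1 ship[0->1]=1 prod=4 -> [12 3 1]
Step 4: demand=5,sold=1 ship[1->2]=1 ship[0->1]=1 prod=4 -> [15 3 1]
Step 5: demand=5,sold=1 ship[1->2]=1 ship[0->1]=1 prod=4 -> [18 3 1]
Step 6: demand=5,sold=1 ship[1->2]=1 ship[0->1]=1 prod=4 -> [21 3 1]
Step 7: demand=5,sold=1 ship[1->2]=1 ship[0->1]=1 prod=4 -> [24 3 1]
Step 8: demand=5,sold=1 ship[1->2]=1 ship[0->1]=1 prod=4 -> [27 3 1]
Step 9: demand=5,sold=1 ship[1->2]=1 ship[0->1]=1 prod=4 -> [30 3 1]
Step 10: demand=5,sold=1 ship[1->2]=1 ship[0->1]=1 prod=4 -> [33 3 1]
Step 11: demand=5,sold=1 ship[1->2]=1 ship[0->1]=1 prod=4 -> [36 3 1]
Step 12: demand=5,sold=1 ship[1->2]=1 ship[0->1]=1 prod=4 -> [39 3 1]
First stockout at step 4

4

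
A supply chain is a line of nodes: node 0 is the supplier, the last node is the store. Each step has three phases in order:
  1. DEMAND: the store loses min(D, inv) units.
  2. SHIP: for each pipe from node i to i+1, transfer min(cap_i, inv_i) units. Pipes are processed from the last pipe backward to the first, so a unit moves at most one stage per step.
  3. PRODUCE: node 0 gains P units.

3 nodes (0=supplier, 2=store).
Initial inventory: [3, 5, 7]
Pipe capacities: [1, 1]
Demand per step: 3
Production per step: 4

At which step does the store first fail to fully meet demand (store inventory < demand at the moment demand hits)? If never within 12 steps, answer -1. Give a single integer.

Step 1: demand=3,sold=3 ship[1->2]=1 ship[0->1]=1 prod=4 -> [6 5 5]
Step 2: demand=3,sold=3 ship[1->2]=1 ship[0->1]=1 prod=4 -> [9 5 3]
Step 3: demand=3,sold=3 ship[1->2]=1 ship[0->1]=1 prod=4 -> [12 5 1]
Step 4: demand=3,sold=1 ship[1->2]=1 ship[0->1]=1 prod=4 -> [15 5 1]
Step 5: demand=3,sold=1 ship[1->2]=1 ship[0->1]=1 prod=4 -> [18 5 1]
Step 6: demand=3,sold=1 ship[1->2]=1 ship[0->1]=1 prod=4 -> [21 5 1]
Step 7: demand=3,sold=1 ship[1->2]=1 ship[0->1]=1 prod=4 -> [24 5 1]
Step 8: demand=3,sold=1 ship[1->2]=1 ship[0->1]=1 prod=4 -> [27 5 1]
Step 9: demand=3,sold=1 ship[1->2]=1 ship[0->1]=1 prod=4 -> [30 5 1]
Step 10: demand=3,sold=1 ship[1->2]=1 ship[0->1]=1 prod=4 -> [33 5 1]
Step 11: demand=3,sold=1 ship[1->2]=1 ship[0->1]=1 prod=4 -> [36 5 1]
Step 12: demand=3,sold=1 ship[1->2]=1 ship[0->1]=1 prod=4 -> [39 5 1]
First stockout at step 4

4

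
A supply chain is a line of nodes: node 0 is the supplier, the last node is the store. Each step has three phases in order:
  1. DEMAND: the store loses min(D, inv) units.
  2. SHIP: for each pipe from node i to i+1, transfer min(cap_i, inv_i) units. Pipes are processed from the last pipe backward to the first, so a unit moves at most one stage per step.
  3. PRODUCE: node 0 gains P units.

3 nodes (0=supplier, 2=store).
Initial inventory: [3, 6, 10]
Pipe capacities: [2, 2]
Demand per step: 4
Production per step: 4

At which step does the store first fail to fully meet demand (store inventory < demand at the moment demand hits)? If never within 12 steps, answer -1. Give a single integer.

Step 1: demand=4,sold=4 ship[1->2]=2 ship[0->1]=2 prod=4 -> [5 6 8]
Step 2: demand=4,sold=4 ship[1->2]=2 ship[0->1]=2 prod=4 -> [7 6 6]
Step 3: demand=4,sold=4 ship[1->2]=2 ship[0->1]=2 prod=4 -> [9 6 4]
Step 4: demand=4,sold=4 ship[1->2]=2 ship[0->1]=2 prod=4 -> [11 6 2]
Step 5: demand=4,sold=2 ship[1->2]=2 ship[0->1]=2 prod=4 -> [13 6 2]
Step 6: demand=4,sold=2 ship[1->2]=2 ship[0->1]=2 prod=4 -> [15 6 2]
Step 7: demand=4,sold=2 ship[1->2]=2 ship[0->1]=2 prod=4 -> [17 6 2]
Step 8: demand=4,sold=2 ship[1->2]=2 ship[0->1]=2 prod=4 -> [19 6 2]
Step 9: demand=4,sold=2 ship[1->2]=2 ship[0->1]=2 prod=4 -> [21 6 2]
Step 10: demand=4,sold=2 ship[1->2]=2 ship[0->1]=2 prod=4 -> [23 6 2]
Step 11: demand=4,sold=2 ship[1->2]=2 ship[0->1]=2 prod=4 -> [25 6 2]
Step 12: demand=4,sold=2 ship[1->2]=2 ship[0->1]=2 prod=4 -> [27 6 2]
First stockout at step 5

5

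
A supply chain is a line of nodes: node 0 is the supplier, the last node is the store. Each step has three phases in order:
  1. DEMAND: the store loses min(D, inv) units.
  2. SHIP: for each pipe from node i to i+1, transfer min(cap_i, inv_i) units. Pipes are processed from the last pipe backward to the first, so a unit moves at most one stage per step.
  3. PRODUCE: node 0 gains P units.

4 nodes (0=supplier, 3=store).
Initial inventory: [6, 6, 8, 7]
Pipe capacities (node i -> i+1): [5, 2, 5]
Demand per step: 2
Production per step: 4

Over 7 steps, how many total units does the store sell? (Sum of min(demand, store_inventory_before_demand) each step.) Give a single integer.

Step 1: sold=2 (running total=2) -> [5 9 5 10]
Step 2: sold=2 (running total=4) -> [4 12 2 13]
Step 3: sold=2 (running total=6) -> [4 14 2 13]
Step 4: sold=2 (running total=8) -> [4 16 2 13]
Step 5: sold=2 (running total=10) -> [4 18 2 13]
Step 6: sold=2 (running total=12) -> [4 20 2 13]
Step 7: sold=2 (running total=14) -> [4 22 2 13]

Answer: 14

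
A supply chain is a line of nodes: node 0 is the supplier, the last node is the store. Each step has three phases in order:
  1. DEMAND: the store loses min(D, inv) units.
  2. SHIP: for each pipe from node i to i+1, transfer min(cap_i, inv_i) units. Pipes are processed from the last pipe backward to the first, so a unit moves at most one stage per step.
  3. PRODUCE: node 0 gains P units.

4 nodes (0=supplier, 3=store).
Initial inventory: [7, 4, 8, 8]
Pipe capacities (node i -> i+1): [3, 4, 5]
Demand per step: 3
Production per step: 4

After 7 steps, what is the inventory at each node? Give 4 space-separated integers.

Step 1: demand=3,sold=3 ship[2->3]=5 ship[1->2]=4 ship[0->1]=3 prod=4 -> inv=[8 3 7 10]
Step 2: demand=3,sold=3 ship[2->3]=5 ship[1->2]=3 ship[0->1]=3 prod=4 -> inv=[9 3 5 12]
Step 3: demand=3,sold=3 ship[2->3]=5 ship[1->2]=3 ship[0->1]=3 prod=4 -> inv=[10 3 3 14]
Step 4: demand=3,sold=3 ship[2->3]=3 ship[1->2]=3 ship[0->1]=3 prod=4 -> inv=[11 3 3 14]
Step 5: demand=3,sold=3 ship[2->3]=3 ship[1->2]=3 ship[0->1]=3 prod=4 -> inv=[12 3 3 14]
Step 6: demand=3,sold=3 ship[2->3]=3 ship[1->2]=3 ship[0->1]=3 prod=4 -> inv=[13 3 3 14]
Step 7: demand=3,sold=3 ship[2->3]=3 ship[1->2]=3 ship[0->1]=3 prod=4 -> inv=[14 3 3 14]

14 3 3 14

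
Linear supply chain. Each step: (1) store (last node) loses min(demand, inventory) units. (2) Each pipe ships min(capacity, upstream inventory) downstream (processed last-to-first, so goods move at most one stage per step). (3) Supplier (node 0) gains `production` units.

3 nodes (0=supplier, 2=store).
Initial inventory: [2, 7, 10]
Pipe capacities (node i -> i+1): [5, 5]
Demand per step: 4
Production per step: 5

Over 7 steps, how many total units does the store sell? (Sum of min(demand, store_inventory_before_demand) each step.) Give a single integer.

Step 1: sold=4 (running total=4) -> [5 4 11]
Step 2: sold=4 (running total=8) -> [5 5 11]
Step 3: sold=4 (running total=12) -> [5 5 12]
Step 4: sold=4 (running total=16) -> [5 5 13]
Step 5: sold=4 (running total=20) -> [5 5 14]
Step 6: sold=4 (running total=24) -> [5 5 15]
Step 7: sold=4 (running total=28) -> [5 5 16]

Answer: 28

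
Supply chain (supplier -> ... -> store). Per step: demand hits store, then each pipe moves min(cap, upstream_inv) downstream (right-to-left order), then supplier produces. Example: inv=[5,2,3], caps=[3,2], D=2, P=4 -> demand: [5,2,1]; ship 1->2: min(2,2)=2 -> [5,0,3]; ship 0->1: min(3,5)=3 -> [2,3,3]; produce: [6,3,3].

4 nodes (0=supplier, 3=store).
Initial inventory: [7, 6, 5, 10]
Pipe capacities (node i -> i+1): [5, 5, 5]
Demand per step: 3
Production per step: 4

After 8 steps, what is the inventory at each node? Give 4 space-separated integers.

Step 1: demand=3,sold=3 ship[2->3]=5 ship[1->2]=5 ship[0->1]=5 prod=4 -> inv=[6 6 5 12]
Step 2: demand=3,sold=3 ship[2->3]=5 ship[1->2]=5 ship[0->1]=5 prod=4 -> inv=[5 6 5 14]
Step 3: demand=3,sold=3 ship[2->3]=5 ship[1->2]=5 ship[0->1]=5 prod=4 -> inv=[4 6 5 16]
Step 4: demand=3,sold=3 ship[2->3]=5 ship[1->2]=5 ship[0->1]=4 prod=4 -> inv=[4 5 5 18]
Step 5: demand=3,sold=3 ship[2->3]=5 ship[1->2]=5 ship[0->1]=4 prod=4 -> inv=[4 4 5 20]
Step 6: demand=3,sold=3 ship[2->3]=5 ship[1->2]=4 ship[0->1]=4 prod=4 -> inv=[4 4 4 22]
Step 7: demand=3,sold=3 ship[2->3]=4 ship[1->2]=4 ship[0->1]=4 prod=4 -> inv=[4 4 4 23]
Step 8: demand=3,sold=3 ship[2->3]=4 ship[1->2]=4 ship[0->1]=4 prod=4 -> inv=[4 4 4 24]

4 4 4 24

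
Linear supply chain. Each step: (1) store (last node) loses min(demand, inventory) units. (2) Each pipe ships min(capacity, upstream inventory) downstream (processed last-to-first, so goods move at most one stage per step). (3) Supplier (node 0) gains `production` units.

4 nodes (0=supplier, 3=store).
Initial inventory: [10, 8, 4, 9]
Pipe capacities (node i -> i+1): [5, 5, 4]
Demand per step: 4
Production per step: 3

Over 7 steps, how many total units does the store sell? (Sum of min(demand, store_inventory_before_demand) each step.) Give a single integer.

Answer: 28

Derivation:
Step 1: sold=4 (running total=4) -> [8 8 5 9]
Step 2: sold=4 (running total=8) -> [6 8 6 9]
Step 3: sold=4 (running total=12) -> [4 8 7 9]
Step 4: sold=4 (running total=16) -> [3 7 8 9]
Step 5: sold=4 (running total=20) -> [3 5 9 9]
Step 6: sold=4 (running total=24) -> [3 3 10 9]
Step 7: sold=4 (running total=28) -> [3 3 9 9]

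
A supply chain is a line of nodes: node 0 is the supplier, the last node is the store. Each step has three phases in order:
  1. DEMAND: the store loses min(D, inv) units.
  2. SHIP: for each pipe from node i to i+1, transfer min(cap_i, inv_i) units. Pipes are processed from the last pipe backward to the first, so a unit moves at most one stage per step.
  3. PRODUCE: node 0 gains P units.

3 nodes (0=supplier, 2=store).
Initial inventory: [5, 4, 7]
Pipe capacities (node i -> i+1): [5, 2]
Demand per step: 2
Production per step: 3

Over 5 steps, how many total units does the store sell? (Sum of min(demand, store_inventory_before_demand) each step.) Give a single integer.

Answer: 10

Derivation:
Step 1: sold=2 (running total=2) -> [3 7 7]
Step 2: sold=2 (running total=4) -> [3 8 7]
Step 3: sold=2 (running total=6) -> [3 9 7]
Step 4: sold=2 (running total=8) -> [3 10 7]
Step 5: sold=2 (running total=10) -> [3 11 7]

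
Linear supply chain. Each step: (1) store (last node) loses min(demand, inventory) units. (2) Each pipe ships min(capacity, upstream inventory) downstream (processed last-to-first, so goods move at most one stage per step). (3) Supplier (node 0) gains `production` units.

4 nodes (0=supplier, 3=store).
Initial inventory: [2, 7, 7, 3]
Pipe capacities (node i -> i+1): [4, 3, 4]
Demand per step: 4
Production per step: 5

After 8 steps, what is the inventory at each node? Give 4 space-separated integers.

Step 1: demand=4,sold=3 ship[2->3]=4 ship[1->2]=3 ship[0->1]=2 prod=5 -> inv=[5 6 6 4]
Step 2: demand=4,sold=4 ship[2->3]=4 ship[1->2]=3 ship[0->1]=4 prod=5 -> inv=[6 7 5 4]
Step 3: demand=4,sold=4 ship[2->3]=4 ship[1->2]=3 ship[0->1]=4 prod=5 -> inv=[7 8 4 4]
Step 4: demand=4,sold=4 ship[2->3]=4 ship[1->2]=3 ship[0->1]=4 prod=5 -> inv=[8 9 3 4]
Step 5: demand=4,sold=4 ship[2->3]=3 ship[1->2]=3 ship[0->1]=4 prod=5 -> inv=[9 10 3 3]
Step 6: demand=4,sold=3 ship[2->3]=3 ship[1->2]=3 ship[0->1]=4 prod=5 -> inv=[10 11 3 3]
Step 7: demand=4,sold=3 ship[2->3]=3 ship[1->2]=3 ship[0->1]=4 prod=5 -> inv=[11 12 3 3]
Step 8: demand=4,sold=3 ship[2->3]=3 ship[1->2]=3 ship[0->1]=4 prod=5 -> inv=[12 13 3 3]

12 13 3 3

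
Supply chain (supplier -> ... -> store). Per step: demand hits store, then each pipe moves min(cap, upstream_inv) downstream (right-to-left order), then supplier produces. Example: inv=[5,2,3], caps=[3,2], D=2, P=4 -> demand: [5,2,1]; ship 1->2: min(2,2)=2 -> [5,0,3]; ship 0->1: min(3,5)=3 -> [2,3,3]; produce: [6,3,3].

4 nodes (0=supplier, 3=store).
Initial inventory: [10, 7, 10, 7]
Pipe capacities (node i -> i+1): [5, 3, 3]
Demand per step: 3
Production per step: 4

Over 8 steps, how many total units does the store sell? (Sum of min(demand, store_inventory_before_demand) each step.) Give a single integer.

Step 1: sold=3 (running total=3) -> [9 9 10 7]
Step 2: sold=3 (running total=6) -> [8 11 10 7]
Step 3: sold=3 (running total=9) -> [7 13 10 7]
Step 4: sold=3 (running total=12) -> [6 15 10 7]
Step 5: sold=3 (running total=15) -> [5 17 10 7]
Step 6: sold=3 (running total=18) -> [4 19 10 7]
Step 7: sold=3 (running total=21) -> [4 20 10 7]
Step 8: sold=3 (running total=24) -> [4 21 10 7]

Answer: 24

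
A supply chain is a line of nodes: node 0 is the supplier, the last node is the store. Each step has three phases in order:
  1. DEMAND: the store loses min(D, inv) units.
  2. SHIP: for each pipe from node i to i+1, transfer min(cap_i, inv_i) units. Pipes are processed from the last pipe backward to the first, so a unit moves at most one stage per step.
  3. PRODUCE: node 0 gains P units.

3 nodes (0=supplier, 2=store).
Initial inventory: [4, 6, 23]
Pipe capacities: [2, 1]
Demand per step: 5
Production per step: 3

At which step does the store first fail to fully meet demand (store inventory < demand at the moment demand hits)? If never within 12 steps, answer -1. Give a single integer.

Step 1: demand=5,sold=5 ship[1->2]=1 ship[0->1]=2 prod=3 -> [5 7 19]
Step 2: demand=5,sold=5 ship[1->2]=1 ship[0->1]=2 prod=3 -> [6 8 15]
Step 3: demand=5,sold=5 ship[1->2]=1 ship[0->1]=2 prod=3 -> [7 9 11]
Step 4: demand=5,sold=5 ship[1->2]=1 ship[0->1]=2 prod=3 -> [8 10 7]
Step 5: demand=5,sold=5 ship[1->2]=1 ship[0->1]=2 prod=3 -> [9 11 3]
Step 6: demand=5,sold=3 ship[1->2]=1 ship[0->1]=2 prod=3 -> [10 12 1]
Step 7: demand=5,sold=1 ship[1->2]=1 ship[0->1]=2 prod=3 -> [11 13 1]
Step 8: demand=5,sold=1 ship[1->2]=1 ship[0->1]=2 prod=3 -> [12 14 1]
Step 9: demand=5,sold=1 ship[1->2]=1 ship[0->1]=2 prod=3 -> [13 15 1]
Step 10: demand=5,sold=1 ship[1->2]=1 ship[0->1]=2 prod=3 -> [14 16 1]
Step 11: demand=5,sold=1 ship[1->2]=1 ship[0->1]=2 prod=3 -> [15 17 1]
Step 12: demand=5,sold=1 ship[1->2]=1 ship[0->1]=2 prod=3 -> [16 18 1]
First stockout at step 6

6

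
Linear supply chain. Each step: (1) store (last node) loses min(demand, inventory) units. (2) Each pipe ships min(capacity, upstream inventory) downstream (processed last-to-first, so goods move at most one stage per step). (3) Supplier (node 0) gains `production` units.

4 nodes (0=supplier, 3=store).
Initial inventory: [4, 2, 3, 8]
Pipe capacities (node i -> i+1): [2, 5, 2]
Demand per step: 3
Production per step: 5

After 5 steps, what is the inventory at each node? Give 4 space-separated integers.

Step 1: demand=3,sold=3 ship[2->3]=2 ship[1->2]=2 ship[0->1]=2 prod=5 -> inv=[7 2 3 7]
Step 2: demand=3,sold=3 ship[2->3]=2 ship[1->2]=2 ship[0->1]=2 prod=5 -> inv=[10 2 3 6]
Step 3: demand=3,sold=3 ship[2->3]=2 ship[1->2]=2 ship[0->1]=2 prod=5 -> inv=[13 2 3 5]
Step 4: demand=3,sold=3 ship[2->3]=2 ship[1->2]=2 ship[0->1]=2 prod=5 -> inv=[16 2 3 4]
Step 5: demand=3,sold=3 ship[2->3]=2 ship[1->2]=2 ship[0->1]=2 prod=5 -> inv=[19 2 3 3]

19 2 3 3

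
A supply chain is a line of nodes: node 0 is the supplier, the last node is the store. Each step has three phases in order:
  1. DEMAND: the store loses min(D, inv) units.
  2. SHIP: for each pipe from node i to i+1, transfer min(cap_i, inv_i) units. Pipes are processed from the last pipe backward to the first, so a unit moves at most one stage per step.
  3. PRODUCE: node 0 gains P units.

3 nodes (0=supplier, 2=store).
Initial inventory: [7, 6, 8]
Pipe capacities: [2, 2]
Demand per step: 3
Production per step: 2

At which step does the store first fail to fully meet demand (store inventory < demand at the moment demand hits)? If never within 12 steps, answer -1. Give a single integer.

Step 1: demand=3,sold=3 ship[1->2]=2 ship[0->1]=2 prod=2 -> [7 6 7]
Step 2: demand=3,sold=3 ship[1->2]=2 ship[0->1]=2 prod=2 -> [7 6 6]
Step 3: demand=3,sold=3 ship[1->2]=2 ship[0->1]=2 prod=2 -> [7 6 5]
Step 4: demand=3,sold=3 ship[1->2]=2 ship[0->1]=2 prod=2 -> [7 6 4]
Step 5: demand=3,sold=3 ship[1->2]=2 ship[0->1]=2 prod=2 -> [7 6 3]
Step 6: demand=3,sold=3 ship[1->2]=2 ship[0->1]=2 prod=2 -> [7 6 2]
Step 7: demand=3,sold=2 ship[1->2]=2 ship[0->1]=2 prod=2 -> [7 6 2]
Step 8: demand=3,sold=2 ship[1->2]=2 ship[0->1]=2 prod=2 -> [7 6 2]
Step 9: demand=3,sold=2 ship[1->2]=2 ship[0->1]=2 prod=2 -> [7 6 2]
Step 10: demand=3,sold=2 ship[1->2]=2 ship[0->1]=2 prod=2 -> [7 6 2]
Step 11: demand=3,sold=2 ship[1->2]=2 ship[0->1]=2 prod=2 -> [7 6 2]
Step 12: demand=3,sold=2 ship[1->2]=2 ship[0->1]=2 prod=2 -> [7 6 2]
First stockout at step 7

7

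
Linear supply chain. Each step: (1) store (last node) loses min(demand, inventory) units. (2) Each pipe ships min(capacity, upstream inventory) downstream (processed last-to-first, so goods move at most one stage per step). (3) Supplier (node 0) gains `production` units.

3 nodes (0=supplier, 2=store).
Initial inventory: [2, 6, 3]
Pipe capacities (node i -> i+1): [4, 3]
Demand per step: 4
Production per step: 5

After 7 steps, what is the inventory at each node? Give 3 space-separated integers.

Step 1: demand=4,sold=3 ship[1->2]=3 ship[0->1]=2 prod=5 -> inv=[5 5 3]
Step 2: demand=4,sold=3 ship[1->2]=3 ship[0->1]=4 prod=5 -> inv=[6 6 3]
Step 3: demand=4,sold=3 ship[1->2]=3 ship[0->1]=4 prod=5 -> inv=[7 7 3]
Step 4: demand=4,sold=3 ship[1->2]=3 ship[0->1]=4 prod=5 -> inv=[8 8 3]
Step 5: demand=4,sold=3 ship[1->2]=3 ship[0->1]=4 prod=5 -> inv=[9 9 3]
Step 6: demand=4,sold=3 ship[1->2]=3 ship[0->1]=4 prod=5 -> inv=[10 10 3]
Step 7: demand=4,sold=3 ship[1->2]=3 ship[0->1]=4 prod=5 -> inv=[11 11 3]

11 11 3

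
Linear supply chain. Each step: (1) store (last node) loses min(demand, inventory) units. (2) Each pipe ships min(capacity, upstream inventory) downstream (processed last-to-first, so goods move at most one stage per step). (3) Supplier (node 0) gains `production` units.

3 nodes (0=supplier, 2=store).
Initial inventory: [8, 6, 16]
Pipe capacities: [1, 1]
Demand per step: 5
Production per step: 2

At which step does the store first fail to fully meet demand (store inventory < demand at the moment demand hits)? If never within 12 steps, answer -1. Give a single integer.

Step 1: demand=5,sold=5 ship[1->2]=1 ship[0->1]=1 prod=2 -> [9 6 12]
Step 2: demand=5,sold=5 ship[1->2]=1 ship[0->1]=1 prod=2 -> [10 6 8]
Step 3: demand=5,sold=5 ship[1->2]=1 ship[0->1]=1 prod=2 -> [11 6 4]
Step 4: demand=5,sold=4 ship[1->2]=1 ship[0->1]=1 prod=2 -> [12 6 1]
Step 5: demand=5,sold=1 ship[1->2]=1 ship[0->1]=1 prod=2 -> [13 6 1]
Step 6: demand=5,sold=1 ship[1->2]=1 ship[0->1]=1 prod=2 -> [14 6 1]
Step 7: demand=5,sold=1 ship[1->2]=1 ship[0->1]=1 prod=2 -> [15 6 1]
Step 8: demand=5,sold=1 ship[1->2]=1 ship[0->1]=1 prod=2 -> [16 6 1]
Step 9: demand=5,sold=1 ship[1->2]=1 ship[0->1]=1 prod=2 -> [17 6 1]
Step 10: demand=5,sold=1 ship[1->2]=1 ship[0->1]=1 prod=2 -> [18 6 1]
Step 11: demand=5,sold=1 ship[1->2]=1 ship[0->1]=1 prod=2 -> [19 6 1]
Step 12: demand=5,sold=1 ship[1->2]=1 ship[0->1]=1 prod=2 -> [20 6 1]
First stockout at step 4

4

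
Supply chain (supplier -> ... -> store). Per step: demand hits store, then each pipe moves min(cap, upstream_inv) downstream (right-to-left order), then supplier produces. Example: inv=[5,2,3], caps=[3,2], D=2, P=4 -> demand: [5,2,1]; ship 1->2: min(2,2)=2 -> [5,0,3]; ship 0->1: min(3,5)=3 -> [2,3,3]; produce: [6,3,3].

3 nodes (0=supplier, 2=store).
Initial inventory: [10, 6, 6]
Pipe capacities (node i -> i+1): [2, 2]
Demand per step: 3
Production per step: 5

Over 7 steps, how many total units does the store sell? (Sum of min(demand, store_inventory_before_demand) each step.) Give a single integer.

Answer: 18

Derivation:
Step 1: sold=3 (running total=3) -> [13 6 5]
Step 2: sold=3 (running total=6) -> [16 6 4]
Step 3: sold=3 (running total=9) -> [19 6 3]
Step 4: sold=3 (running total=12) -> [22 6 2]
Step 5: sold=2 (running total=14) -> [25 6 2]
Step 6: sold=2 (running total=16) -> [28 6 2]
Step 7: sold=2 (running total=18) -> [31 6 2]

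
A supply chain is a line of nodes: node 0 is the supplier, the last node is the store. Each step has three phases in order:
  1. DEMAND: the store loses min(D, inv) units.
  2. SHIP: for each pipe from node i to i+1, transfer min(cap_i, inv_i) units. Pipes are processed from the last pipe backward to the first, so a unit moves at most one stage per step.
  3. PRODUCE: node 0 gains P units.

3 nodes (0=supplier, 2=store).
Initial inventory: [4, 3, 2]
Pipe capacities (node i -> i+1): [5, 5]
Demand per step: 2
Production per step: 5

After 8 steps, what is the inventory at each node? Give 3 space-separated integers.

Step 1: demand=2,sold=2 ship[1->2]=3 ship[0->1]=4 prod=5 -> inv=[5 4 3]
Step 2: demand=2,sold=2 ship[1->2]=4 ship[0->1]=5 prod=5 -> inv=[5 5 5]
Step 3: demand=2,sold=2 ship[1->2]=5 ship[0->1]=5 prod=5 -> inv=[5 5 8]
Step 4: demand=2,sold=2 ship[1->2]=5 ship[0->1]=5 prod=5 -> inv=[5 5 11]
Step 5: demand=2,sold=2 ship[1->2]=5 ship[0->1]=5 prod=5 -> inv=[5 5 14]
Step 6: demand=2,sold=2 ship[1->2]=5 ship[0->1]=5 prod=5 -> inv=[5 5 17]
Step 7: demand=2,sold=2 ship[1->2]=5 ship[0->1]=5 prod=5 -> inv=[5 5 20]
Step 8: demand=2,sold=2 ship[1->2]=5 ship[0->1]=5 prod=5 -> inv=[5 5 23]

5 5 23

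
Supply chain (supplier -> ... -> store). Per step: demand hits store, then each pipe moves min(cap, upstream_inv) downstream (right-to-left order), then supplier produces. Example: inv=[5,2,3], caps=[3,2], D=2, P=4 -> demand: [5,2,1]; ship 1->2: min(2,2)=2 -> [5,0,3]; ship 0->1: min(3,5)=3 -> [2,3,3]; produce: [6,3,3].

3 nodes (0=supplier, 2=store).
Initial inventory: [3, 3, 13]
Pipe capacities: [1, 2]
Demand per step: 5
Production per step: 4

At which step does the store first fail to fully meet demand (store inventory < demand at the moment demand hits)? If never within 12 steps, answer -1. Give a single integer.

Step 1: demand=5,sold=5 ship[1->2]=2 ship[0->1]=1 prod=4 -> [6 2 10]
Step 2: demand=5,sold=5 ship[1->2]=2 ship[0->1]=1 prod=4 -> [9 1 7]
Step 3: demand=5,sold=5 ship[1->2]=1 ship[0->1]=1 prod=4 -> [12 1 3]
Step 4: demand=5,sold=3 ship[1->2]=1 ship[0->1]=1 prod=4 -> [15 1 1]
Step 5: demand=5,sold=1 ship[1->2]=1 ship[0->1]=1 prod=4 -> [18 1 1]
Step 6: demand=5,sold=1 ship[1->2]=1 ship[0->1]=1 prod=4 -> [21 1 1]
Step 7: demand=5,sold=1 ship[1->2]=1 ship[0->1]=1 prod=4 -> [24 1 1]
Step 8: demand=5,sold=1 ship[1->2]=1 ship[0->1]=1 prod=4 -> [27 1 1]
Step 9: demand=5,sold=1 ship[1->2]=1 ship[0->1]=1 prod=4 -> [30 1 1]
Step 10: demand=5,sold=1 ship[1->2]=1 ship[0->1]=1 prod=4 -> [33 1 1]
Step 11: demand=5,sold=1 ship[1->2]=1 ship[0->1]=1 prod=4 -> [36 1 1]
Step 12: demand=5,sold=1 ship[1->2]=1 ship[0->1]=1 prod=4 -> [39 1 1]
First stockout at step 4

4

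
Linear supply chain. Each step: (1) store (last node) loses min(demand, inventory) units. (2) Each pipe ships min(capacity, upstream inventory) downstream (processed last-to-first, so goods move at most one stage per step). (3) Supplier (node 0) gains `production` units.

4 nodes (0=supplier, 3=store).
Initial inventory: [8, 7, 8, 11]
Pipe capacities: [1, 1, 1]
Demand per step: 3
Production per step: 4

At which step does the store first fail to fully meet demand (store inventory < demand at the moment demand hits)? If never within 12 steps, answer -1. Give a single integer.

Step 1: demand=3,sold=3 ship[2->3]=1 ship[1->2]=1 ship[0->1]=1 prod=4 -> [11 7 8 9]
Step 2: demand=3,sold=3 ship[2->3]=1 ship[1->2]=1 ship[0->1]=1 prod=4 -> [14 7 8 7]
Step 3: demand=3,sold=3 ship[2->3]=1 ship[1->2]=1 ship[0->1]=1 prod=4 -> [17 7 8 5]
Step 4: demand=3,sold=3 ship[2->3]=1 ship[1->2]=1 ship[0->1]=1 prod=4 -> [20 7 8 3]
Step 5: demand=3,sold=3 ship[2->3]=1 ship[1->2]=1 ship[0->1]=1 prod=4 -> [23 7 8 1]
Step 6: demand=3,sold=1 ship[2->3]=1 ship[1->2]=1 ship[0->1]=1 prod=4 -> [26 7 8 1]
Step 7: demand=3,sold=1 ship[2->3]=1 ship[1->2]=1 ship[0->1]=1 prod=4 -> [29 7 8 1]
Step 8: demand=3,sold=1 ship[2->3]=1 ship[1->2]=1 ship[0->1]=1 prod=4 -> [32 7 8 1]
Step 9: demand=3,sold=1 ship[2->3]=1 ship[1->2]=1 ship[0->1]=1 prod=4 -> [35 7 8 1]
Step 10: demand=3,sold=1 ship[2->3]=1 ship[1->2]=1 ship[0->1]=1 prod=4 -> [38 7 8 1]
Step 11: demand=3,sold=1 ship[2->3]=1 ship[1->2]=1 ship[0->1]=1 prod=4 -> [41 7 8 1]
Step 12: demand=3,sold=1 ship[2->3]=1 ship[1->2]=1 ship[0->1]=1 prod=4 -> [44 7 8 1]
First stockout at step 6

6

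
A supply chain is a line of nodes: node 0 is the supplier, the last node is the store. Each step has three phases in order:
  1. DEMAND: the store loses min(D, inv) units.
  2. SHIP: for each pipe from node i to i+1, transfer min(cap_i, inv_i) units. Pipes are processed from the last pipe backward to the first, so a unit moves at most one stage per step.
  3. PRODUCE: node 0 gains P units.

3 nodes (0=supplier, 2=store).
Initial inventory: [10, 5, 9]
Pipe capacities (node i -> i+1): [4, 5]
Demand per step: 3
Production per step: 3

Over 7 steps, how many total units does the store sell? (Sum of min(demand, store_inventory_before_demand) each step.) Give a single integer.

Answer: 21

Derivation:
Step 1: sold=3 (running total=3) -> [9 4 11]
Step 2: sold=3 (running total=6) -> [8 4 12]
Step 3: sold=3 (running total=9) -> [7 4 13]
Step 4: sold=3 (running total=12) -> [6 4 14]
Step 5: sold=3 (running total=15) -> [5 4 15]
Step 6: sold=3 (running total=18) -> [4 4 16]
Step 7: sold=3 (running total=21) -> [3 4 17]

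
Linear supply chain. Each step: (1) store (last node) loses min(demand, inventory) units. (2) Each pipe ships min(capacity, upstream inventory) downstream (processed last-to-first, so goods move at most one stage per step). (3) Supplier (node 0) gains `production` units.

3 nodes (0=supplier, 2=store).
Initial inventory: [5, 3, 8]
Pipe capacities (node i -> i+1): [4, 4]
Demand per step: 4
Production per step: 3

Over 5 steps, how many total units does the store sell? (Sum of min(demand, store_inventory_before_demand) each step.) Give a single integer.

Step 1: sold=4 (running total=4) -> [4 4 7]
Step 2: sold=4 (running total=8) -> [3 4 7]
Step 3: sold=4 (running total=12) -> [3 3 7]
Step 4: sold=4 (running total=16) -> [3 3 6]
Step 5: sold=4 (running total=20) -> [3 3 5]

Answer: 20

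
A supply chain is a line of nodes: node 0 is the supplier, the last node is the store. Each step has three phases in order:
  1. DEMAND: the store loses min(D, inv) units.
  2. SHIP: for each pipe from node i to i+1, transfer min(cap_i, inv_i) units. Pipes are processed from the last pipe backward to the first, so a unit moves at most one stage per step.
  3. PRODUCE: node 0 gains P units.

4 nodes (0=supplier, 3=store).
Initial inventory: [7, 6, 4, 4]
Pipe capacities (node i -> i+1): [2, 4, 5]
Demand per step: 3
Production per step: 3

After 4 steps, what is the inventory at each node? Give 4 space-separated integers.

Step 1: demand=3,sold=3 ship[2->3]=4 ship[1->2]=4 ship[0->1]=2 prod=3 -> inv=[8 4 4 5]
Step 2: demand=3,sold=3 ship[2->3]=4 ship[1->2]=4 ship[0->1]=2 prod=3 -> inv=[9 2 4 6]
Step 3: demand=3,sold=3 ship[2->3]=4 ship[1->2]=2 ship[0->1]=2 prod=3 -> inv=[10 2 2 7]
Step 4: demand=3,sold=3 ship[2->3]=2 ship[1->2]=2 ship[0->1]=2 prod=3 -> inv=[11 2 2 6]

11 2 2 6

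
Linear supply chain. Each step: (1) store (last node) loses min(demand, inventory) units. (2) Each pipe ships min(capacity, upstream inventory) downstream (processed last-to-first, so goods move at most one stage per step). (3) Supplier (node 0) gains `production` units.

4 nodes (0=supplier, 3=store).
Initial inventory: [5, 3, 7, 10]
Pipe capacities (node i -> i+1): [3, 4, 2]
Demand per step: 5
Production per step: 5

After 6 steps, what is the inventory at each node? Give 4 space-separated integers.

Step 1: demand=5,sold=5 ship[2->3]=2 ship[1->2]=3 ship[0->1]=3 prod=5 -> inv=[7 3 8 7]
Step 2: demand=5,sold=5 ship[2->3]=2 ship[1->2]=3 ship[0->1]=3 prod=5 -> inv=[9 3 9 4]
Step 3: demand=5,sold=4 ship[2->3]=2 ship[1->2]=3 ship[0->1]=3 prod=5 -> inv=[11 3 10 2]
Step 4: demand=5,sold=2 ship[2->3]=2 ship[1->2]=3 ship[0->1]=3 prod=5 -> inv=[13 3 11 2]
Step 5: demand=5,sold=2 ship[2->3]=2 ship[1->2]=3 ship[0->1]=3 prod=5 -> inv=[15 3 12 2]
Step 6: demand=5,sold=2 ship[2->3]=2 ship[1->2]=3 ship[0->1]=3 prod=5 -> inv=[17 3 13 2]

17 3 13 2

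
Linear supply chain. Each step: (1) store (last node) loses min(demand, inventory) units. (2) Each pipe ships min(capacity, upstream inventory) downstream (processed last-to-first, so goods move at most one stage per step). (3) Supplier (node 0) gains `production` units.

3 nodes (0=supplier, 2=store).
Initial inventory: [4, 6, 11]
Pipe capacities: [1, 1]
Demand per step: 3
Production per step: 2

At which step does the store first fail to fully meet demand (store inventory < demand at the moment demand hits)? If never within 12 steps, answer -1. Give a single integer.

Step 1: demand=3,sold=3 ship[1->2]=1 ship[0->1]=1 prod=2 -> [5 6 9]
Step 2: demand=3,sold=3 ship[1->2]=1 ship[0->1]=1 prod=2 -> [6 6 7]
Step 3: demand=3,sold=3 ship[1->2]=1 ship[0->1]=1 prod=2 -> [7 6 5]
Step 4: demand=3,sold=3 ship[1->2]=1 ship[0->1]=1 prod=2 -> [8 6 3]
Step 5: demand=3,sold=3 ship[1->2]=1 ship[0->1]=1 prod=2 -> [9 6 1]
Step 6: demand=3,sold=1 ship[1->2]=1 ship[0->1]=1 prod=2 -> [10 6 1]
Step 7: demand=3,sold=1 ship[1->2]=1 ship[0->1]=1 prod=2 -> [11 6 1]
Step 8: demand=3,sold=1 ship[1->2]=1 ship[0->1]=1 prod=2 -> [12 6 1]
Step 9: demand=3,sold=1 ship[1->2]=1 ship[0->1]=1 prod=2 -> [13 6 1]
Step 10: demand=3,sold=1 ship[1->2]=1 ship[0->1]=1 prod=2 -> [14 6 1]
Step 11: demand=3,sold=1 ship[1->2]=1 ship[0->1]=1 prod=2 -> [15 6 1]
Step 12: demand=3,sold=1 ship[1->2]=1 ship[0->1]=1 prod=2 -> [16 6 1]
First stockout at step 6

6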